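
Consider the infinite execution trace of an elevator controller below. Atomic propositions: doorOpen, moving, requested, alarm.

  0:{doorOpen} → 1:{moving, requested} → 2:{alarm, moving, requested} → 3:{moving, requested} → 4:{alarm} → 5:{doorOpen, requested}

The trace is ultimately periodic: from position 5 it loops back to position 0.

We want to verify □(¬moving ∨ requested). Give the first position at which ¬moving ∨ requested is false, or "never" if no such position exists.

¬moving ∨ requested holds at every position 0..5, and those are all the positions the trace ever visits, so the invariant □(¬moving ∨ requested) is never violated.

never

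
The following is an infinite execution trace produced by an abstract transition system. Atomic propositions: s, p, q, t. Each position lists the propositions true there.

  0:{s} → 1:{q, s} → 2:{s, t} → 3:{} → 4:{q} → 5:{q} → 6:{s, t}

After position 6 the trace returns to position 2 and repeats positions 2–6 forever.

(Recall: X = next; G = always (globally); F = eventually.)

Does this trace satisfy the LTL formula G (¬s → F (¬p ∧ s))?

Yes

¬s → F (¬p ∧ s) holds at every position 0..6, and those are all positions ever visited, so G (¬s → F (¬p ∧ s)) holds.
Positions where ¬s holds: 3, 4, 5.
Check F (¬p ∧ s) at each: 3→ok, 4→ok, 5→ok.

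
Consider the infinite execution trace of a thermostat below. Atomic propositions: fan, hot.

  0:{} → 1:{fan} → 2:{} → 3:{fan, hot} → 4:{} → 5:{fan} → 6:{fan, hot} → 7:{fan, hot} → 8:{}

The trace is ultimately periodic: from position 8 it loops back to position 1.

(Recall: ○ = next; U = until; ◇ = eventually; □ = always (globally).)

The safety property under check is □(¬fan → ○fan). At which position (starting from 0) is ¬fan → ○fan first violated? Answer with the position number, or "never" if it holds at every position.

¬fan → ○fan holds at every position 0..8, and those are all the positions the trace ever visits, so the invariant □(¬fan → ○fan) is never violated.

never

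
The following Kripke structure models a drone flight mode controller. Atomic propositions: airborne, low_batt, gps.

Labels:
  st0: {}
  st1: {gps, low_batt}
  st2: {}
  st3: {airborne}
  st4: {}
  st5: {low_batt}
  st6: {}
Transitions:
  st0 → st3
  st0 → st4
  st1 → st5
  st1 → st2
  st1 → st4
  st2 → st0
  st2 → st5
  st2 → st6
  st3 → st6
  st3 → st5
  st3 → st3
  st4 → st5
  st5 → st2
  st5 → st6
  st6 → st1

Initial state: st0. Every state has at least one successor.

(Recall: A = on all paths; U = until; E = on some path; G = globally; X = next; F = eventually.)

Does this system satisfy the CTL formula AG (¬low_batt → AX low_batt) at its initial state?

States satisfying ¬low_batt → AX low_batt: {st1, st4, st5, st6}.
States satisfying AG (¬low_batt → AX low_batt): ∅.
st0 is reachable from st0 and violates ¬low_batt → AX low_batt, so AG fails at st0.
st0 ∉ Sat(AG (¬low_batt → AX low_batt)).

No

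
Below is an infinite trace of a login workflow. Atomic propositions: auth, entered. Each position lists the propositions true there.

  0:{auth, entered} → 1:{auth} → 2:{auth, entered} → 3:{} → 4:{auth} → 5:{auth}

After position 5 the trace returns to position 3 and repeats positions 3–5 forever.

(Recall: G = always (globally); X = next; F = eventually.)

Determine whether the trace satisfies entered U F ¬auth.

Walking from position 0: F ¬auth first holds at position 0, and entered holds at every earlier position along the way, so entered U F ¬auth holds.

Satisfied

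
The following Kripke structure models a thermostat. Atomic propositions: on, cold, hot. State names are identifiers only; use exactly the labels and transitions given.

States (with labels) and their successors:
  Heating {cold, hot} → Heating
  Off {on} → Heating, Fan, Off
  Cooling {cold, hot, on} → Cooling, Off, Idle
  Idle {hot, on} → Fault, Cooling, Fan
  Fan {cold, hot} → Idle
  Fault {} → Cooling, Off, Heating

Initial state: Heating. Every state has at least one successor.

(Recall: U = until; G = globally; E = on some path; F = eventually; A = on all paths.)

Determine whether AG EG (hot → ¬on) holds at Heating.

States satisfying EG (hot → ¬on): {Heating, Off, Fault}.
States satisfying AG EG (hot → ¬on): {Heating}.
Every state reachable from Heating satisfies EG (hot → ¬on).
Heating ∈ Sat(AG EG (hot → ¬on)).

Yes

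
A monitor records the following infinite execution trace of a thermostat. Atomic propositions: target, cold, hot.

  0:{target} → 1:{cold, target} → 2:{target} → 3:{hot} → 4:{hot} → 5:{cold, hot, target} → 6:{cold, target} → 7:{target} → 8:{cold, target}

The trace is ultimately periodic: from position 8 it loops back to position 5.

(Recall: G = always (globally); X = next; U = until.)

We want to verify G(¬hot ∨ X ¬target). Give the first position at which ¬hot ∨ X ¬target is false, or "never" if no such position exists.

Check ¬hot ∨ X ¬target at each position in order: 0 ✓, 1 ✓, 2 ✓, 3 ✓.
At position 4 the labels are {hot} and the next position 5 has {cold, hot, target}, so ¬hot ∨ X ¬target is false there. This is the first violation.

4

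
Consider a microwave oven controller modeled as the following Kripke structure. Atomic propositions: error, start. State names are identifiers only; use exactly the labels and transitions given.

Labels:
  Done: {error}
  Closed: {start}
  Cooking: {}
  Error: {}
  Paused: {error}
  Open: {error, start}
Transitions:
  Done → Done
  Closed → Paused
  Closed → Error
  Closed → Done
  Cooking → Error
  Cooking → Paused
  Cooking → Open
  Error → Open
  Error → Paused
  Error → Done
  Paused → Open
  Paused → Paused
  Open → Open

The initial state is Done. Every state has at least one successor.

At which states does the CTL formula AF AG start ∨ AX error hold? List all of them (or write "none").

States satisfying AG start: {Open}.
States satisfying AF AG start: {Open}.
States satisfying error: {Done, Paused, Open}.
States satisfying AX error: {Done, Error, Paused, Open}.
States satisfying AF AG start ∨ AX error: {Done, Error, Paused, Open}.

{Done, Error, Paused, Open}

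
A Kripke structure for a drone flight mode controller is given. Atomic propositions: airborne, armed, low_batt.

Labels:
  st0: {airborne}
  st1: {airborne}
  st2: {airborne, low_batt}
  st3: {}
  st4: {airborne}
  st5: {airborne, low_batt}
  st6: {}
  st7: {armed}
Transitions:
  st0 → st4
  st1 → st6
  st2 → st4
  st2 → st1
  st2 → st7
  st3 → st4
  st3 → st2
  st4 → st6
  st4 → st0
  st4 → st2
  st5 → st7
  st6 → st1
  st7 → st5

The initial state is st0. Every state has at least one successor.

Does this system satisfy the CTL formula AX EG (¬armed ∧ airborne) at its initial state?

States satisfying EG (¬armed ∧ airborne): {st0, st2, st4}.
States satisfying AX EG (¬armed ∧ airborne): {st0, st3}.
st0 ∈ Sat(AX EG (¬armed ∧ airborne)).

Holds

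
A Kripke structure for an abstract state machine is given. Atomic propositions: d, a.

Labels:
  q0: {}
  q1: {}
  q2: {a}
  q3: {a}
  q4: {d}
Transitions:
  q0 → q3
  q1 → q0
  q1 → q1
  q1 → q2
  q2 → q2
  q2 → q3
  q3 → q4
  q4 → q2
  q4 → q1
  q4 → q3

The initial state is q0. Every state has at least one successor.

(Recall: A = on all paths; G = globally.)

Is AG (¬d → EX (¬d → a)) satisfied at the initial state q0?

Holds

States satisfying ¬d → EX (¬d → a): {q0, q1, q2, q3, q4}.
States satisfying AG (¬d → EX (¬d → a)): {q0, q1, q2, q3, q4}.
Every state reachable from q0 satisfies ¬d → EX (¬d → a).
q0 ∈ Sat(AG (¬d → EX (¬d → a))).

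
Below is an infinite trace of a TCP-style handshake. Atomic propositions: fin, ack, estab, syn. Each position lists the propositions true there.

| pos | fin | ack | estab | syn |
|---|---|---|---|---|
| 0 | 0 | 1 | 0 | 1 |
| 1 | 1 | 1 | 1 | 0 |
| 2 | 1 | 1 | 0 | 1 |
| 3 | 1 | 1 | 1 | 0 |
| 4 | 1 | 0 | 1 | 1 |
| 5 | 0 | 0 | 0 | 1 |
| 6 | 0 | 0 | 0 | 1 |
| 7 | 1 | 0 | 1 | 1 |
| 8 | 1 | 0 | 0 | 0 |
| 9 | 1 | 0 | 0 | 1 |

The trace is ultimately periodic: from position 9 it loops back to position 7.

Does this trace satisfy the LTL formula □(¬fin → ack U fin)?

No

¬fin → ack U fin must hold at every position from 0 onward. It fails at position 5, so □(¬fin → ack U fin) is false.
Positions where ¬fin holds: 0, 5, 6.
Check ack U fin at each: 0→ok, 5→fails, 6→fails.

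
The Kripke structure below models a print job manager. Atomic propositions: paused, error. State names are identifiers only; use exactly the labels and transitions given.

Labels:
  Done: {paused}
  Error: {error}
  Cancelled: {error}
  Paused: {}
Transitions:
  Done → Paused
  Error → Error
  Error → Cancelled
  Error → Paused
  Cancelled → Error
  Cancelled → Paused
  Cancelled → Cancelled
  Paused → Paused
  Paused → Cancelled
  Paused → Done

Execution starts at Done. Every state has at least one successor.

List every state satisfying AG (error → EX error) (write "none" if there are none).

{Done, Error, Cancelled, Paused}

States satisfying error → EX error: {Done, Error, Cancelled, Paused}.
States satisfying AG (error → EX error): {Done, Error, Cancelled, Paused}.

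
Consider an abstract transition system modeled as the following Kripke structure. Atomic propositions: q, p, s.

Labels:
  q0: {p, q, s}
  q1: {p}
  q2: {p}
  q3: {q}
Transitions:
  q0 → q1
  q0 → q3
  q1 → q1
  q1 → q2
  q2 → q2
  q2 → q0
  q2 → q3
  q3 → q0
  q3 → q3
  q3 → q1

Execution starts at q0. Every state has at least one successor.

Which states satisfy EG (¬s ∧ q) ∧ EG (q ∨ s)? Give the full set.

States satisfying ¬s ∧ q: {q3}.
States satisfying EG (¬s ∧ q): {q3}.
States satisfying q ∨ s: {q0, q3}.
States satisfying EG (q ∨ s): {q0, q3}.
States satisfying EG (¬s ∧ q) ∧ EG (q ∨ s): {q3}.

{q3}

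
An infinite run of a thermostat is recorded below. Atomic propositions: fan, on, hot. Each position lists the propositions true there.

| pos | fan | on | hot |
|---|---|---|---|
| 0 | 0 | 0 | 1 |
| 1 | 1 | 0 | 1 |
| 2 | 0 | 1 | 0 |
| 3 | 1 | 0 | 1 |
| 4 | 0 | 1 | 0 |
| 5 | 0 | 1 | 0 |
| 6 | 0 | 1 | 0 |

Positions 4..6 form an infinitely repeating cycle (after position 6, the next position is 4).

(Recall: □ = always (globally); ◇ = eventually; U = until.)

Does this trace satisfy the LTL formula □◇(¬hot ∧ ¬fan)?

◇(¬hot ∧ ¬fan) holds at every position 0..6, and those are all positions ever visited, so □◇(¬hot ∧ ¬fan) holds.

Satisfied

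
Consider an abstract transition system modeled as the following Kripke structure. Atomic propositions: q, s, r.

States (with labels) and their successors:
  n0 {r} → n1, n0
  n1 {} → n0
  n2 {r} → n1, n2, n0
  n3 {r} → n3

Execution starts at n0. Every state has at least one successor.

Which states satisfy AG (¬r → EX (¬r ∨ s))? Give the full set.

States satisfying ¬r → EX (¬r ∨ s): {n0, n2, n3}.
States satisfying AG (¬r → EX (¬r ∨ s)): {n3}.

{n3}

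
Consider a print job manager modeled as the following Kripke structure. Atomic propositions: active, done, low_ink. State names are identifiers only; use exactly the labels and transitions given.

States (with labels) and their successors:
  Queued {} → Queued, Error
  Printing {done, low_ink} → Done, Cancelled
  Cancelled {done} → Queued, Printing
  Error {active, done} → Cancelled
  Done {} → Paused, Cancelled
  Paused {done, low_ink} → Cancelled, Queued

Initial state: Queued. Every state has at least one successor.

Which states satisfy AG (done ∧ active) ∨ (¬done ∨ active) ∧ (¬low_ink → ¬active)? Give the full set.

{Queued, Done}

States satisfying done ∧ active: {Error}.
States satisfying AG (done ∧ active): ∅.
States satisfying ¬done: {Queued, Done}.
States satisfying ¬done ∨ active: {Queued, Error, Done}.
States satisfying ¬low_ink: {Queued, Cancelled, Error, Done}.
States satisfying ¬active: {Queued, Printing, Cancelled, Done, Paused}.
States satisfying ¬low_ink → ¬active: {Queued, Printing, Cancelled, Done, Paused}.
States satisfying (¬done ∨ active) ∧ (¬low_ink → ¬active): {Queued, Done}.
States satisfying AG (done ∧ active) ∨ (¬done ∨ active) ∧ (¬low_ink → ¬active): {Queued, Done}.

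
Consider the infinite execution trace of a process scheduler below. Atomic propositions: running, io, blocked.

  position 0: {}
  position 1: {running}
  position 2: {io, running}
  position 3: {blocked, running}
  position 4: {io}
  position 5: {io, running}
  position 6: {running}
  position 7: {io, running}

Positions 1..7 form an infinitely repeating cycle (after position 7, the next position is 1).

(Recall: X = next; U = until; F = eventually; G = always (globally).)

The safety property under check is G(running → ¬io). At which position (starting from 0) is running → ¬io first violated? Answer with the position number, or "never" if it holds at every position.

Check running → ¬io at each position in order: 0 ✓, 1 ✓.
At position 2 the labels are {io, running}, so running → ¬io is false there. This is the first violation.

2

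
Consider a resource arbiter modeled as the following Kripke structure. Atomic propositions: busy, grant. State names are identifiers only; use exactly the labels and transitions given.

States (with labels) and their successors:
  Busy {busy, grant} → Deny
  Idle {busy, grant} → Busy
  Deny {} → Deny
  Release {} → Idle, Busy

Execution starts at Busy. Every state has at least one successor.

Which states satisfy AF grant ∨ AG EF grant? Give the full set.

{Busy, Idle, Release}

States satisfying grant: {Busy, Idle}.
States satisfying AF grant: {Busy, Idle, Release}.
States satisfying EF grant: {Busy, Idle, Release}.
States satisfying AG EF grant: ∅.
States satisfying AF grant ∨ AG EF grant: {Busy, Idle, Release}.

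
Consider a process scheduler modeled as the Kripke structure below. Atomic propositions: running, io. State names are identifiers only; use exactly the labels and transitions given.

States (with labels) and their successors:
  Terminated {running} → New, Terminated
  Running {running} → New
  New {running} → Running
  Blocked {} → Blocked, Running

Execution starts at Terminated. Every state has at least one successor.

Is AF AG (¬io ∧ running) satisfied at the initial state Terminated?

Satisfied

States satisfying AG (¬io ∧ running): {Terminated, Running, New}.
States satisfying AF AG (¬io ∧ running): {Terminated, Running, New}.
Terminated ∈ Sat(AF AG (¬io ∧ running)).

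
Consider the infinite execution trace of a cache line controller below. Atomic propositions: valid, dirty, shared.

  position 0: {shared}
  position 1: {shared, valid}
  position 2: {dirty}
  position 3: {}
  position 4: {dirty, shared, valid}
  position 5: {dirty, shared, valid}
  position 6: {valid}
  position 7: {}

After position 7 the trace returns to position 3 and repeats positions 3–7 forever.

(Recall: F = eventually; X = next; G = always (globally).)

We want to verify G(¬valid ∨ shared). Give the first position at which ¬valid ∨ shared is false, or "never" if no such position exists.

Check ¬valid ∨ shared at each position in order: 0 ✓, 1 ✓, 2 ✓, 3 ✓, 4 ✓, 5 ✓.
At position 6 the labels are {valid}, so ¬valid ∨ shared is false there. This is the first violation.

6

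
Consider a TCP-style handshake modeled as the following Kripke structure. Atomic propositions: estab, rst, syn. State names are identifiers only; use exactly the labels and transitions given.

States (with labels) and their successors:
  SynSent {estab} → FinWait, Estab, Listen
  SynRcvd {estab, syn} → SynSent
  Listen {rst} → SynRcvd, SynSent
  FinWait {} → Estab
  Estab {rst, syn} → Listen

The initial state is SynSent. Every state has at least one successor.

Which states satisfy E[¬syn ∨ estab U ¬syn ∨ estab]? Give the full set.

{SynSent, SynRcvd, Listen, FinWait}

States satisfying ¬syn ∨ estab: {SynSent, SynRcvd, Listen, FinWait}.
States satisfying E[¬syn ∨ estab U ¬syn ∨ estab]: {SynSent, SynRcvd, Listen, FinWait}.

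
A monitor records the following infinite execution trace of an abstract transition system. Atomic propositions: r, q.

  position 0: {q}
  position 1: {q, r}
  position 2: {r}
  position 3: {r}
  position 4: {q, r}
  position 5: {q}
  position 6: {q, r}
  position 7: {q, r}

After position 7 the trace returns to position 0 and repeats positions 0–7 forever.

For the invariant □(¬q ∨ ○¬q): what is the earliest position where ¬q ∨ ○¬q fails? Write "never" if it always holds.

At position 0 the labels are {q} and the next position 1 has {q, r}, so ¬q ∨ ○¬q is false there. This is the first violation.

0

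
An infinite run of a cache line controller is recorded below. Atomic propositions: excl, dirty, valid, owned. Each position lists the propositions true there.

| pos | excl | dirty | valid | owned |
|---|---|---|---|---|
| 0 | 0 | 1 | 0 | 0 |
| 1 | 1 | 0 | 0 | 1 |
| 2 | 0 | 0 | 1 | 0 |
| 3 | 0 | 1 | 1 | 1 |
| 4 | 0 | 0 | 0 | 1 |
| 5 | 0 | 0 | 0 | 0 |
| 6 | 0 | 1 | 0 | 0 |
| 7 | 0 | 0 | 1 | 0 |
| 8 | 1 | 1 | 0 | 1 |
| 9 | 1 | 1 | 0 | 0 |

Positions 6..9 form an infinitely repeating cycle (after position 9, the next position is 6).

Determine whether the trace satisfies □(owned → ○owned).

Violated

owned → ○owned must hold at every position from 0 onward. It fails at position 1, so □(owned → ○owned) is false.
Positions where owned holds: 1, 3, 4, 8.
Check ○owned at each: 1→fails, 3→ok, 4→fails, 8→fails.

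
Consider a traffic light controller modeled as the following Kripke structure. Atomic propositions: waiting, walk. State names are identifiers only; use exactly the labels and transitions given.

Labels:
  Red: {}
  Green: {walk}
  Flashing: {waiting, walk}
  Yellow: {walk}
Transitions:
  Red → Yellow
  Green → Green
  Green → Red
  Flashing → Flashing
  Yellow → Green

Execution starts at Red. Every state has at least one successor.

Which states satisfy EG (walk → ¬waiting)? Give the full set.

States satisfying walk → ¬waiting: {Red, Green, Yellow}.
States satisfying EG (walk → ¬waiting): {Red, Green, Yellow}.

{Red, Green, Yellow}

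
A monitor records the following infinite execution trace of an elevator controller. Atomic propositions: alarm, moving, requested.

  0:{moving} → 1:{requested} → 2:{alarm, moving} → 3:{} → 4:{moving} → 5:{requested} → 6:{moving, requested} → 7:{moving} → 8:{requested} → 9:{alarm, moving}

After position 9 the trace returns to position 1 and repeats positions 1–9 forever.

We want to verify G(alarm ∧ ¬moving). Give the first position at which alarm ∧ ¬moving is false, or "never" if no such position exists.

At position 0 the labels are {moving}, so alarm ∧ ¬moving is false there. This is the first violation.

0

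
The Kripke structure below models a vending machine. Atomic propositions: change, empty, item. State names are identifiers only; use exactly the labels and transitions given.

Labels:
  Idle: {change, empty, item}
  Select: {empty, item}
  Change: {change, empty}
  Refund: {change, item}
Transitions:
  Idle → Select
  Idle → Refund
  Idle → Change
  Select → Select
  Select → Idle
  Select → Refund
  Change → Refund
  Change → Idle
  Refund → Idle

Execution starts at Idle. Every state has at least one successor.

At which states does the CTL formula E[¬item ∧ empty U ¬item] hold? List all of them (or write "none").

{Change}

States satisfying ¬item ∧ empty: {Change}.
States satisfying ¬item: {Change}.
States satisfying E[¬item ∧ empty U ¬item]: {Change}.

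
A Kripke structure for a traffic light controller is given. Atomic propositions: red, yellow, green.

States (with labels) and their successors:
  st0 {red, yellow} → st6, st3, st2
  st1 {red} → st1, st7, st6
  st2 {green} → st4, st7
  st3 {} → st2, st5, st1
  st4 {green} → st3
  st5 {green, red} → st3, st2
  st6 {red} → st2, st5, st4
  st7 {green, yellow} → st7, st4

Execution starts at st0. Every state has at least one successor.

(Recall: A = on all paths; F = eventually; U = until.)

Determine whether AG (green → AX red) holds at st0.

States satisfying green → AX red: {st0, st1, st3, st6}.
States satisfying AG (green → AX red): ∅.
st2 is reachable from st0 and violates green → AX red, so AG fails at st0.
st0 ∉ Sat(AG (green → AX red)).

Does not hold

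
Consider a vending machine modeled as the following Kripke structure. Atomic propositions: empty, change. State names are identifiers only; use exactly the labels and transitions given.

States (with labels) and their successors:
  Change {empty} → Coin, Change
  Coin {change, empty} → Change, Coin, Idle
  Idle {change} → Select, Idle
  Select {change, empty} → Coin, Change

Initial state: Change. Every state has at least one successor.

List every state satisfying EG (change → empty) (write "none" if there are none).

States satisfying change → empty: {Change, Coin, Select}.
States satisfying EG (change → empty): {Change, Coin, Select}.

{Change, Coin, Select}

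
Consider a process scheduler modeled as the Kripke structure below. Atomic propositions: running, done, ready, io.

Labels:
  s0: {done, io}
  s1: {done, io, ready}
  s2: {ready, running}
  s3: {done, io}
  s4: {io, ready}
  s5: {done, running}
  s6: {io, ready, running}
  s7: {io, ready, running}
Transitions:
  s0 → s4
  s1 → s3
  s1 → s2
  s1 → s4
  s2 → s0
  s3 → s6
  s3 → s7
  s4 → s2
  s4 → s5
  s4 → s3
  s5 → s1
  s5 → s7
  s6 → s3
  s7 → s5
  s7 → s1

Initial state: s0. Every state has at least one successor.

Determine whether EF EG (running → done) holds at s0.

States satisfying EG (running → done): {s0, s1, s4, s5}.
States satisfying EF EG (running → done): {s0, s1, s2, s3, s4, s5, s6, s7}.
Some path from s0 reaches a state where EG (running → done) holds.
s0 ∈ Sat(EF EG (running → done)).

Satisfied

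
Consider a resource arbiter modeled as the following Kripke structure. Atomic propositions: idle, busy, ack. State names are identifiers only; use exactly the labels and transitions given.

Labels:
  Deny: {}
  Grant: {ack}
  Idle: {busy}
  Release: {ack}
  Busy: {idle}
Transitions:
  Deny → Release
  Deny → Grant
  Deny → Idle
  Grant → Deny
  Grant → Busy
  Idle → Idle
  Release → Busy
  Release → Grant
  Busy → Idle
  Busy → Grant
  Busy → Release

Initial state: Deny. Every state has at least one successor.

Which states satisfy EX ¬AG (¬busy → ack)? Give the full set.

{Deny, Grant, Release, Busy}

States satisfying ¬AG (¬busy → ack): {Deny, Grant, Release, Busy}.
States satisfying EX ¬AG (¬busy → ack): {Deny, Grant, Release, Busy}.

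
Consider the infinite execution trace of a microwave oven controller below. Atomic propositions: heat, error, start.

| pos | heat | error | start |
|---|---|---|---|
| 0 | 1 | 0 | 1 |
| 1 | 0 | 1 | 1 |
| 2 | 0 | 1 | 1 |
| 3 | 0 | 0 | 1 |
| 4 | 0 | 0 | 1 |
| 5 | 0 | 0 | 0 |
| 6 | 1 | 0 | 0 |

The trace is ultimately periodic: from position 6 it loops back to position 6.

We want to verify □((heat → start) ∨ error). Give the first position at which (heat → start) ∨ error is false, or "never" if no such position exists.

6

Check (heat → start) ∨ error at each position in order: 0 ✓, 1 ✓, 2 ✓, 3 ✓, 4 ✓, 5 ✓.
At position 6 the labels are {heat}, so (heat → start) ∨ error is false there. This is the first violation.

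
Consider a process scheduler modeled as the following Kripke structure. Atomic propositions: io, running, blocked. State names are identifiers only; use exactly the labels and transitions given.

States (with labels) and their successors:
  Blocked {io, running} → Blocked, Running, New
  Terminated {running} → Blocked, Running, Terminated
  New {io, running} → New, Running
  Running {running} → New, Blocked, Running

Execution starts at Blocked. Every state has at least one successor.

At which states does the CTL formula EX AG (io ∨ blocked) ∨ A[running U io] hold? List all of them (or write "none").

{Blocked, New}

States satisfying AG (io ∨ blocked): ∅.
States satisfying EX AG (io ∨ blocked): ∅.
States satisfying running: {Blocked, Terminated, New, Running}.
States satisfying io: {Blocked, New}.
States satisfying A[running U io]: {Blocked, New}.
States satisfying EX AG (io ∨ blocked) ∨ A[running U io]: {Blocked, New}.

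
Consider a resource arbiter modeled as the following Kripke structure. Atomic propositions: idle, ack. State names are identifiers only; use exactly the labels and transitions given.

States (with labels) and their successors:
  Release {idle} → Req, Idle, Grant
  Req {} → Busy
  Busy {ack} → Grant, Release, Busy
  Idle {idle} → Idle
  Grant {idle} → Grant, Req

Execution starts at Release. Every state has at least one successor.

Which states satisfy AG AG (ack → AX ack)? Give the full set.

{Idle}

States satisfying AG (ack → AX ack): {Idle}.
States satisfying AG AG (ack → AX ack): {Idle}.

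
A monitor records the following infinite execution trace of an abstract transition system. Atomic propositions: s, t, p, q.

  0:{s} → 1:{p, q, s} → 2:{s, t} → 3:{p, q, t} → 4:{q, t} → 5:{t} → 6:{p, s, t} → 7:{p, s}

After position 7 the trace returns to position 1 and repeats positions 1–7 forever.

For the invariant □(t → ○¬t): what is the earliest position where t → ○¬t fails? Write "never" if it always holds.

2

Check t → ○¬t at each position in order: 0 ✓, 1 ✓.
At position 2 the labels are {s, t} and the next position 3 has {p, q, t}, so t → ○¬t is false there. This is the first violation.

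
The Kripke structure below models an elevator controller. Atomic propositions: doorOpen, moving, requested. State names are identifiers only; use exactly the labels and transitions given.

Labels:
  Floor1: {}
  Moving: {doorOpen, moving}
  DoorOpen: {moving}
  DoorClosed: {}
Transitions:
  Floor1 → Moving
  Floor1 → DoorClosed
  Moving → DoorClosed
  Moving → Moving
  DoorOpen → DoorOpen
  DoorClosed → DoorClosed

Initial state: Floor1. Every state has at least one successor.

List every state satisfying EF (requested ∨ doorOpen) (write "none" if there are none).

States satisfying requested ∨ doorOpen: {Moving}.
States satisfying EF (requested ∨ doorOpen): {Floor1, Moving}.

{Floor1, Moving}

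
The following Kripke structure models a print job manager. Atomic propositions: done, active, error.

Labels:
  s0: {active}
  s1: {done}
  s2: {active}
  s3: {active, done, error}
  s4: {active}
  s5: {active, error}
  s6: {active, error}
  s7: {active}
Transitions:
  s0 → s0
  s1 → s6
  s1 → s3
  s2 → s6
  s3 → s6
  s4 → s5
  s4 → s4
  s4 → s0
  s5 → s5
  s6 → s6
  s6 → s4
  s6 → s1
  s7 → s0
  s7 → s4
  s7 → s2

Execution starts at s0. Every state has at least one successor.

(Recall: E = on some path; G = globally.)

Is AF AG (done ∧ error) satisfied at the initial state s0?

No

States satisfying AG (done ∧ error): ∅.
States satisfying AF AG (done ∧ error): ∅.
There is a path from s0 along which AG (done ∧ error) never holds.
s0 ∉ Sat(AF AG (done ∧ error)).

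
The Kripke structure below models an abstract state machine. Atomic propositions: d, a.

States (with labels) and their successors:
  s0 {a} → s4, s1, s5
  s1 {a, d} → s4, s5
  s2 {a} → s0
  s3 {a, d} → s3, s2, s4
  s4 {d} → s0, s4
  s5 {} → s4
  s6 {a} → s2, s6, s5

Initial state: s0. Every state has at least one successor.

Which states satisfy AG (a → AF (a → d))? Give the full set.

States satisfying a → AF (a → d): {s0, s1, s2, s3, s4, s5}.
States satisfying AG (a → AF (a → d)): {s0, s1, s2, s3, s4, s5}.

{s0, s1, s2, s3, s4, s5}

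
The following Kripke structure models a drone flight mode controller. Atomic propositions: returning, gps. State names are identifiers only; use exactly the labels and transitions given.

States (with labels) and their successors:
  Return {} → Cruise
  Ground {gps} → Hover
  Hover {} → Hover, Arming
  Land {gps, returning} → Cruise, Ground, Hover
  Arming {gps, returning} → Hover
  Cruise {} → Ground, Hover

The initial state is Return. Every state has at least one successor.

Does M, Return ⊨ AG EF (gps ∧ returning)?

States satisfying EF (gps ∧ returning): {Return, Ground, Hover, Land, Arming, Cruise}.
States satisfying AG EF (gps ∧ returning): {Return, Ground, Hover, Land, Arming, Cruise}.
Every state reachable from Return satisfies EF (gps ∧ returning).
Return ∈ Sat(AG EF (gps ∧ returning)).

Yes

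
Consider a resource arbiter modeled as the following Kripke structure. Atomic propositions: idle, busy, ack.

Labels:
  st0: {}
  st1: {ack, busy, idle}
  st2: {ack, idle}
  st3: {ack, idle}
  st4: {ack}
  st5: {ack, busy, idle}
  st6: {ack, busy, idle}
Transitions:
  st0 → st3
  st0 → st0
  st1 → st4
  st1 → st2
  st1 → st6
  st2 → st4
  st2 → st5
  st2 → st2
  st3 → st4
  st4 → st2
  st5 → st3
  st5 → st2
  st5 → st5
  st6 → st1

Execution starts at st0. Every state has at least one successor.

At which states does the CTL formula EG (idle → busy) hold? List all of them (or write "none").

States satisfying idle → busy: {st0, st1, st4, st5, st6}.
States satisfying EG (idle → busy): {st0, st1, st5, st6}.

{st0, st1, st5, st6}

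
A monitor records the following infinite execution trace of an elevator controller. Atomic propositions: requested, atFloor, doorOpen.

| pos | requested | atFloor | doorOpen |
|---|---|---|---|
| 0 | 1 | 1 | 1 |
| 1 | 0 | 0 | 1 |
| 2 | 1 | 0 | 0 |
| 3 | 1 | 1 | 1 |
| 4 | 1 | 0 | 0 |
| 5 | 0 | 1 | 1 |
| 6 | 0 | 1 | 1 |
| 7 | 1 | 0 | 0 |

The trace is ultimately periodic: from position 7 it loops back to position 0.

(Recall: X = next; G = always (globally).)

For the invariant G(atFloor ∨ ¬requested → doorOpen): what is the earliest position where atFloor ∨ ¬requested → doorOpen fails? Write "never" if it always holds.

never

atFloor ∨ ¬requested → doorOpen holds at every position 0..7, and those are all the positions the trace ever visits, so the invariant G(atFloor ∨ ¬requested → doorOpen) is never violated.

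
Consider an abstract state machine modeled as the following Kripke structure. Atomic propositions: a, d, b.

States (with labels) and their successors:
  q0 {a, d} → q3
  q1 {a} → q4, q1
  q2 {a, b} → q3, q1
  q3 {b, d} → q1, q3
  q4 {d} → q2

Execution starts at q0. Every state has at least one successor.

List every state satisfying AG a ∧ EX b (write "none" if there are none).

States satisfying a: {q0, q1, q2}.
States satisfying AG a: ∅.
States satisfying b: {q2, q3}.
States satisfying EX b: {q0, q2, q3, q4}.
States satisfying AG a ∧ EX b: ∅.

none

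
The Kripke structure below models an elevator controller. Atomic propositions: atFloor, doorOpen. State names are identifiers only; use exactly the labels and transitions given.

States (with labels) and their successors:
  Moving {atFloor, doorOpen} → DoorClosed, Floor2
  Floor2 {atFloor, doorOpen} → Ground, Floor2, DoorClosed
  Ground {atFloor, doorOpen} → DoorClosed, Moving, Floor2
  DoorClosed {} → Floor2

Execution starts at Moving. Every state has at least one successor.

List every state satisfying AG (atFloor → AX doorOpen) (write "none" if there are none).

States satisfying atFloor → AX doorOpen: {DoorClosed}.
States satisfying AG (atFloor → AX doorOpen): ∅.

none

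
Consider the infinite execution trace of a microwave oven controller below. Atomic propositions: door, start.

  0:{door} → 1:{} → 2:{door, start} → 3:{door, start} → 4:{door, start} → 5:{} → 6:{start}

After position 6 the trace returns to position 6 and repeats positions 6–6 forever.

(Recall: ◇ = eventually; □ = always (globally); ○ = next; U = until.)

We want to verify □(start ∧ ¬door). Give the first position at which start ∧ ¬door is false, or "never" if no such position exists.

0

At position 0 the labels are {door}, so start ∧ ¬door is false there. This is the first violation.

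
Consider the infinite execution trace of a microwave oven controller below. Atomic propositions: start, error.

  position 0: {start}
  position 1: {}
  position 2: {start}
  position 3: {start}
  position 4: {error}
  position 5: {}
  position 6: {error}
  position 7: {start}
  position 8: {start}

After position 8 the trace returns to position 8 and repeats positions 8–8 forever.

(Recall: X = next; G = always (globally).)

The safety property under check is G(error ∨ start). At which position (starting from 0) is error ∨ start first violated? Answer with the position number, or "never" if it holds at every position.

1

Check error ∨ start at each position in order: 0 ✓.
At position 1 the labels are {}, so error ∨ start is false there. This is the first violation.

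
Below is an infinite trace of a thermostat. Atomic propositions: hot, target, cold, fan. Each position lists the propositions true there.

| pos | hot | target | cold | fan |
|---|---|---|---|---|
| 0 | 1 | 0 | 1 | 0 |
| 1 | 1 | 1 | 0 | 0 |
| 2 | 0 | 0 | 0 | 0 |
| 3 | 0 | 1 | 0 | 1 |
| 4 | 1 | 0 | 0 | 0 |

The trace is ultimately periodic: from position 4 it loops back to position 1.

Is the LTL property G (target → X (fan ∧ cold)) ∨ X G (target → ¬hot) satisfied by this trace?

target → X (fan ∧ cold) must hold at every position from 0 onward. It fails at position 1, so G (target → X (fan ∧ cold)) is false.
Positions where target holds: 1, 3.
Check X (fan ∧ cold) at each: 1→fails, 3→fails.
The position after 0 is 1; G (target → ¬hot) is false there.
At position 0: G (target → X (fan ∧ cold)) is false; X G (target → ¬hot) is false; so G (target → X (fan ∧ cold)) ∨ X G (target → ¬hot) is false.

No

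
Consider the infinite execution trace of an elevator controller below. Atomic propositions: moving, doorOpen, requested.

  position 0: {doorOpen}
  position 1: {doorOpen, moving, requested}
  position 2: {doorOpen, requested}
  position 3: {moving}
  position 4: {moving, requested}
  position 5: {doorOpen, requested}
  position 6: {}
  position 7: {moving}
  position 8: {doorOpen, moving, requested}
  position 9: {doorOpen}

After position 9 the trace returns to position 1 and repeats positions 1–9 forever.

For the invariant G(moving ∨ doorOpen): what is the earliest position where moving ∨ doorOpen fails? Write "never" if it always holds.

Check moving ∨ doorOpen at each position in order: 0 ✓, 1 ✓, 2 ✓, 3 ✓, 4 ✓, 5 ✓.
At position 6 the labels are {}, so moving ∨ doorOpen is false there. This is the first violation.

6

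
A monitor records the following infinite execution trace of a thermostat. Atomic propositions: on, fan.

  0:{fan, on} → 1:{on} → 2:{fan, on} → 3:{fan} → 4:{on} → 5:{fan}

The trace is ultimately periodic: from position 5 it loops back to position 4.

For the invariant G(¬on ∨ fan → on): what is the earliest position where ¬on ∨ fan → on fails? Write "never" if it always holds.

Check ¬on ∨ fan → on at each position in order: 0 ✓, 1 ✓, 2 ✓.
At position 3 the labels are {fan}, so ¬on ∨ fan → on is false there. This is the first violation.

3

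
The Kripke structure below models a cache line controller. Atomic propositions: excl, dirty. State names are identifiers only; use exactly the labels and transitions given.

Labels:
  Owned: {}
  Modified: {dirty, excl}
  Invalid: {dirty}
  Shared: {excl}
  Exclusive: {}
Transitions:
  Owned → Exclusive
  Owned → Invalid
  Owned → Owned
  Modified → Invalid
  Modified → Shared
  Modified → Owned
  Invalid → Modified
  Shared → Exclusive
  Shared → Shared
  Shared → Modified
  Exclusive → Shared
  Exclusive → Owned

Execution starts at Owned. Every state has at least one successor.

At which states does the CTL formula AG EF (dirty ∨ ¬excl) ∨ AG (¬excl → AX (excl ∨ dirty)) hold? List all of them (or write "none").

{Owned, Modified, Invalid, Shared, Exclusive}

States satisfying EF (dirty ∨ ¬excl): {Owned, Modified, Invalid, Shared, Exclusive}.
States satisfying AG EF (dirty ∨ ¬excl): {Owned, Modified, Invalid, Shared, Exclusive}.
States satisfying ¬excl → AX (excl ∨ dirty): {Modified, Invalid, Shared}.
States satisfying AG (¬excl → AX (excl ∨ dirty)): ∅.
States satisfying AG EF (dirty ∨ ¬excl) ∨ AG (¬excl → AX (excl ∨ dirty)): {Owned, Modified, Invalid, Shared, Exclusive}.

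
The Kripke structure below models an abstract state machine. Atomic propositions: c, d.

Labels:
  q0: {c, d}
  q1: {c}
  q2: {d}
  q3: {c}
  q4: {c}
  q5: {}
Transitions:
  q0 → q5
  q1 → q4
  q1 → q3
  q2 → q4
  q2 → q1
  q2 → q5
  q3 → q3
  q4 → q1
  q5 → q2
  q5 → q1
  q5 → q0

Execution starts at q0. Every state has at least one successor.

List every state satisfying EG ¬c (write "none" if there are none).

{q2, q5}

States satisfying ¬c: {q2, q5}.
States satisfying EG ¬c: {q2, q5}.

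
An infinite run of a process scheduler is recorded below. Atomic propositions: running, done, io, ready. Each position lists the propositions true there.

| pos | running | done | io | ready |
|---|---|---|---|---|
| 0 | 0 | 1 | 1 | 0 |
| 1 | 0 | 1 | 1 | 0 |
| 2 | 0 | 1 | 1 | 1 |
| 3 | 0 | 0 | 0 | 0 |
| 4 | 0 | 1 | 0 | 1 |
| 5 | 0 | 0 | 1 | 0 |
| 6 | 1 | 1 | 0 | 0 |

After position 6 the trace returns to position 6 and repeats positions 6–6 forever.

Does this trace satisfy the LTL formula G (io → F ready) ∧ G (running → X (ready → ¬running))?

io → F ready must hold at every position from 0 onward. It fails at position 5, so G (io → F ready) is false.
Positions where io holds: 0, 1, 2, 5.
Check F ready at each: 0→ok, 1→ok, 2→ok, 5→fails.
running → X (ready → ¬running) holds at every position 0..6, and those are all positions ever visited, so G (running → X (ready → ¬running)) holds.
Positions where running holds: 6.
Check X (ready → ¬running) at each: 6→ok.
At position 0: G (io → F ready) is false; G (running → X (ready → ¬running)) is true; so G (io → F ready) ∧ G (running → X (ready → ¬running)) is false.

Does not hold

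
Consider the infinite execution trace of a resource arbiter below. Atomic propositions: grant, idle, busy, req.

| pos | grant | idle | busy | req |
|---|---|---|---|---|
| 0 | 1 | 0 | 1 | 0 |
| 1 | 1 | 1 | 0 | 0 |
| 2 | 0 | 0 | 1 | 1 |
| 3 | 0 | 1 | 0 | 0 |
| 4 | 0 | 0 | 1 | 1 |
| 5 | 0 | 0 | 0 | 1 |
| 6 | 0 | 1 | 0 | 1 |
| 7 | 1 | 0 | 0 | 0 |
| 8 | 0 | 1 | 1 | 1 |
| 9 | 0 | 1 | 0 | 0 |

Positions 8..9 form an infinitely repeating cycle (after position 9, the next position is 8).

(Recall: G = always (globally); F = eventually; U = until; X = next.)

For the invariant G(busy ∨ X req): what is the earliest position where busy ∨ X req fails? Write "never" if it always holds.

Check busy ∨ X req at each position in order: 0 ✓, 1 ✓, 2 ✓, 3 ✓, 4 ✓, 5 ✓.
At position 6 the labels are {idle, req} and the next position 7 has {grant}, so busy ∨ X req is false there. This is the first violation.

6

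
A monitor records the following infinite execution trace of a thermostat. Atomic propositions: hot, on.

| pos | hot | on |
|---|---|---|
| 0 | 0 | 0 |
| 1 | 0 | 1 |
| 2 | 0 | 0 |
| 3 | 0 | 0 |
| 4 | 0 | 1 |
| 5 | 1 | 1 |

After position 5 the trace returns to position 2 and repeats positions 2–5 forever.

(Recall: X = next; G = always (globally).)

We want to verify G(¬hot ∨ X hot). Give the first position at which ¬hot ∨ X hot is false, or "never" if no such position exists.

Check ¬hot ∨ X hot at each position in order: 0 ✓, 1 ✓, 2 ✓, 3 ✓, 4 ✓.
At position 5 the labels are {hot, on} and the next position 2 has {}, so ¬hot ∨ X hot is false there. This is the first violation.

5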